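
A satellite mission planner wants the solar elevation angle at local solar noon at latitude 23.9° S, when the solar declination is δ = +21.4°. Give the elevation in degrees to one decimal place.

44.7°

At local noon the hour angle is zero, so the zenith angle equals |φ − δ| = |-23.9° − (+21.400°)| = 45.300°.
Elevation = 90° − 45.300° = 44.7°.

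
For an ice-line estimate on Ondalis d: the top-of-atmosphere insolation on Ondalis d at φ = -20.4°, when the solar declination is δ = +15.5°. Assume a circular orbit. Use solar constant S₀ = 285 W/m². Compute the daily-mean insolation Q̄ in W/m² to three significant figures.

cos H₀ = −tan(-20.4°) tan(+15.500°) = 0.1031, H₀ = 1.4675 rad.
Bracket: H₀ sin φ sin δ + cos φ cos δ sin H₀ = 1.4675×-0.34857×0.26724 + 0.93728×0.96363×0.99467 = -0.136700 + 0.898377 = 0.761677.
Q̄ = (S₀/π) × [bracket] = (285/π) × 0.761677 = 69.10 W/m².

Q̄ ≈ 69.1 W/m²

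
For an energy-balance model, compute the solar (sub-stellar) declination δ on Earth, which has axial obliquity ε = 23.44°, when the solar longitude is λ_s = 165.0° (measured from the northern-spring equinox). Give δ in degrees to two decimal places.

δ = +5.91°

sin δ = sin ε · sin λ_s = sin 23.44° × sin 165.0° = 0.102955.
δ = arcsin(0.102955) = +5.91°.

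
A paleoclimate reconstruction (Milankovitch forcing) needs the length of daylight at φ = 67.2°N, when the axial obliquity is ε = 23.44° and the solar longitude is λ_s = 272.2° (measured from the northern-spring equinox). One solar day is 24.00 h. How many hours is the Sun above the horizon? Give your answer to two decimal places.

Solar declination: sin δ = sin ε · sin λ_s = sin 23.44° × sin 272.2° = -0.39750, so δ = -23.422°.
cos H₀ = −tan φ · tan δ = 1.0305 ≥ 1, so the Sun never rises (polar night) and H₀ = 0.
Daylight = 2H₀/(2π) × 24.00 h = (0.0000/π) × 24.00 = 0.00 h.

0.00 h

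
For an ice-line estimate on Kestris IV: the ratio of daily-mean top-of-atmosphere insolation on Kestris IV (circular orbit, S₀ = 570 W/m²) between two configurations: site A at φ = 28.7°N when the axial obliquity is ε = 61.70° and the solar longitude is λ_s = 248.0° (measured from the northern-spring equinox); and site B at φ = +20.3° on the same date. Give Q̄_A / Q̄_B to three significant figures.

— Configuration A (φ=+28.7°):
Solar declination: sin δ = sin ε · sin λ_s = sin 61.70° × sin 248.0° = -0.81636, so δ = -54.722°.
cos H₀ = −tan(+28.7°) tan(-54.722°) = 0.7739, H₀ = 0.6858 rad.
Bracket: H₀ sin φ sin δ + cos φ cos δ sin H₀ = 0.6858×0.48022×-0.81636 + 0.87715×0.57754×0.63333 = -0.268856 + 0.320838 = 0.051982.
Q̄ = (S₀/π) × [bracket] = (570/π) × 0.051982 = 9.4314 W/m².
— Configuration B (φ=+20.3°):
cos H₀ = −tan(+20.3°) tan(-54.722°) = 0.5229, H₀ = 1.0206 rad.
Bracket: H₀ sin φ sin δ + cos φ cos δ sin H₀ = 1.0206×0.34694×-0.81636 + 0.93789×0.57754×0.85241 = -0.289062 + 0.461724 = 0.172662.
Q̄ = (S₀/π) × [bracket] = (570/π) × 0.172662 = 31.327 W/m².
Ratio Q̄_A / Q̄_B = 9.4314 / 31.327 = 0.3011.

Q̄_A / Q̄_B ≈ 0.301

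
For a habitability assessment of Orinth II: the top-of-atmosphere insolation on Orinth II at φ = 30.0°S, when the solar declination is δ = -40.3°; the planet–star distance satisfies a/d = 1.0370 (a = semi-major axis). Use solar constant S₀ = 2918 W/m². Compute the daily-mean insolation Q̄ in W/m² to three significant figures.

cos H₀ = −tan(-30.0°) tan(-40.300°) = -0.4896, H₀ = 2.0825 rad.
Bracket: H₀ sin φ sin δ + cos φ cos δ sin H₀ = 2.0825×-0.50000×-0.64679 + 0.86603×0.76267×0.87193 = 0.673470 + 0.575905 = 1.249375.
Inverse-square distance factor (a/d)² = 1.0370² = 1.075369.
Q̄ = (S₀/π) × 1.075369 × [bracket] = (2918/π) × 1.075369 × 1.249375 = 1248 W/m².

Q̄ ≈ 1.25e+03 W/m²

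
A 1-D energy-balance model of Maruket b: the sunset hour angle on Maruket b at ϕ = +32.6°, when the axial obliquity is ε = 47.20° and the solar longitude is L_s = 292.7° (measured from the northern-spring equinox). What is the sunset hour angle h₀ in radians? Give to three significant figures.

Solar declination: sin δ = sin ε · sin L_s = sin 47.20° × sin 292.7° = -0.67689, so δ = -42.601°.
cos h₀ = −tan ϕ · tan δ = −tan(+32.6°) × tan(-42.601°) = 0.5881, so h₀ = 0.9421 rad = 53.98°.

h₀ = 0.942 rad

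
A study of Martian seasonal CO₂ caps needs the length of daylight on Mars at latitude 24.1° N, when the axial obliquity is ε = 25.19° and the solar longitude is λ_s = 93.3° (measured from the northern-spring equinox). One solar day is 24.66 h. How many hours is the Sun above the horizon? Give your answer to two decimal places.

Solar declination: sin δ = sin ε · sin λ_s = sin 25.19° × sin 93.3° = 0.42492, so δ = +25.145°.
cos H₀ = −tan φ · tan δ = −tan(+24.1°) × tan(+25.145°) = -0.2100, so H₀ = 1.7823 rad = 102.12°.
Daylight = 2H₀/(2π) × 24.66 h = (1.7823/π) × 24.66 = 13.99 h.

13.99 h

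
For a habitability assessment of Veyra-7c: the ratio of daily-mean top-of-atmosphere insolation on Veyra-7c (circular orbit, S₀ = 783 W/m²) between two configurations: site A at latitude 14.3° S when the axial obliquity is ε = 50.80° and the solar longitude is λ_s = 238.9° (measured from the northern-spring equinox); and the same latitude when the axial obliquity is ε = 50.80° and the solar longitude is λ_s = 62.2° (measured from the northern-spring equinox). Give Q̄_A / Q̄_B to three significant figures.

Q̄_A / Q̄_B ≈ 2.18

— Configuration A (φ=-14.3°):
Solar declination: sin δ = sin ε · sin λ_s = sin 50.80° × sin 238.9° = -0.66356, so δ = -41.572°.
cos H₀ = −tan(-14.3°) tan(-41.572°) = -0.2261, H₀ = 1.7989 rad.
Bracket: H₀ sin φ sin δ + cos φ cos δ sin H₀ = 1.7989×-0.24700×-0.66356 + 0.96902×0.74812×0.97411 = 0.294838 + 0.706174 = 1.001012.
Q̄ = (S₀/π) × [bracket] = (783/π) × 1.001012 = 249.49 W/m².
— Configuration B (φ=-14.3°):
Solar declination: sin δ = sin ε · sin λ_s = sin 50.80° × sin 62.2° = 0.68550, so δ = +43.275°.
cos H₀ = −tan(-14.3°) tan(+43.275°) = 0.2400, H₀ = 1.3284 rad.
Bracket: H₀ sin φ sin δ + cos φ cos δ sin H₀ = 1.3284×-0.24700×0.68550 + 0.96902×0.72807×0.97077 = -0.224923 + 0.684892 = 0.459969.
Q̄ = (S₀/π) × [bracket] = (783/π) × 0.459969 = 114.64 W/m².
Ratio Q̄_A / Q̄_B = 249.49 / 114.64 = 2.176.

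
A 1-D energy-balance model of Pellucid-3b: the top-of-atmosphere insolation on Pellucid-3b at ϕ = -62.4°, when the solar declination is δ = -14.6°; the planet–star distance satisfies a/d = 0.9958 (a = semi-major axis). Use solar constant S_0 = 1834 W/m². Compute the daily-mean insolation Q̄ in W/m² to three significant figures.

cos h₀ = −tan(-62.4°) tan(-14.600°) = -0.4983, h₀ = 2.0924 rad.
Bracket: h₀ sin ϕ sin δ + cos ϕ cos δ sin h₀ = 2.0924×-0.88620×-0.25207 + 0.46330×0.96771×0.86703 = 0.467410 + 0.388724 = 0.856134.
Inverse-square distance factor (a/d)² = 0.9958² = 0.991618.
Q̄ = (S_0/π) × 0.991618 × [bracket] = (1834/π) × 0.991618 × 0.856134 = 495.6 W/m².

Q̄ ≈ 496 W/m²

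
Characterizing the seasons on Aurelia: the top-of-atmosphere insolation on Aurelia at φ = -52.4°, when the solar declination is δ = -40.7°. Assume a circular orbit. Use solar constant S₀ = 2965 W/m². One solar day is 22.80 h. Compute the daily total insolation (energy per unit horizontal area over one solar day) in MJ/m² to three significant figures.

cos H₀ = −tan(-52.4°) tan(-40.700°) = -1.1169 ≤ −1 ⇒ polar day, H₀ = π.
Bracket: H₀ sin φ sin δ + cos φ cos δ sin H₀ = 3.1416×-0.79229×-0.65210 + 0.61015×0.75813×0.00000 = 1.623115 + 0.000000 = 1.623115.
Q̄ = (S₀/π) × [bracket] = (2965/π) × 1.623115 = 1531.9 W/m².
Daily total = Q̄ × 22.80 h × 3600 s/h = 1531.9 × 22.80 × 3600 / 10⁶ = 125.7 MJ/m².

126 MJ/m²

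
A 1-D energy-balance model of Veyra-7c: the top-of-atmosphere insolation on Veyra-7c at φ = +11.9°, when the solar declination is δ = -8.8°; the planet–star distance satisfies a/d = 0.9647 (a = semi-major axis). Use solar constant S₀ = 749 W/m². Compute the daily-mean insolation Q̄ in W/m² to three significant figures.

cos H₀ = −tan(+11.9°) tan(-8.800°) = 0.0326, H₀ = 1.5382 rad.
Bracket: H₀ sin φ sin δ + cos φ cos δ sin H₀ = 1.5382×0.20620×-0.15299 + 0.97851×0.98823×0.99947 = -0.048525 + 0.966480 = 0.917955.
Inverse-square distance factor (a/d)² = 0.9647² = 0.930646.
Q̄ = (S₀/π) × 0.930646 × [bracket] = (749/π) × 0.930646 × 0.917955 = 203.7 W/m².

Q̄ ≈ 204 W/m²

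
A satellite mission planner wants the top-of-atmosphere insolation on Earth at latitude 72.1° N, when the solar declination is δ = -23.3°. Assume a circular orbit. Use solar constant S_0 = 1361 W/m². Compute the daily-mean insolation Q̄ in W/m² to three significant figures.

cos h₀ = −tan(+72.1°) tan(-23.300°) = 1.3334 ≥ 1 ⇒ polar night, h₀ = 0 and Q̄ = 0.

Q̄ ≈ 0.00 W/m²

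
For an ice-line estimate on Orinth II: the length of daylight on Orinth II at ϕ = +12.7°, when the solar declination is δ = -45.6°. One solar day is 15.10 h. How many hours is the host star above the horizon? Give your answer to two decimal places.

6.43 h

cos h₀ = −tan ϕ · tan δ = −tan(+12.7°) × tan(-45.600°) = 0.2301, so h₀ = 1.3386 rad = 76.70°.
Daylight = 2h₀/(2π) × 15.10 h = (1.3386/π) × 15.10 = 6.43 h.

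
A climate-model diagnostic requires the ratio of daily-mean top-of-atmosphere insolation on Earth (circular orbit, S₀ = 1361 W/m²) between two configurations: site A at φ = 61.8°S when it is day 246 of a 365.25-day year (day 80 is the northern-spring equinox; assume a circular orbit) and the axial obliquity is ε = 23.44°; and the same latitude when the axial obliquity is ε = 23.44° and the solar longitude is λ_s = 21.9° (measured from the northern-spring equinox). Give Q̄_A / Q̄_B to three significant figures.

— Configuration A (φ=-61.8°):
Solar longitude: λ_s = 360° × (246 − 80)/365.25 = 163.614°.
sin δ = sin 23.44° × sin 163.614° = 0.11222, so δ = +6.443°.
cos H₀ = −tan(-61.8°) tan(+6.443°) = 0.2106, H₀ = 1.3586 rad.
Bracket: H₀ sin φ sin δ + cos φ cos δ sin H₀ = 1.3586×-0.88130×0.11222 + 0.47255×0.99368×0.97757 = -0.134365 + 0.459031 = 0.324666.
Q̄ = (S₀/π) × [bracket] = (1361/π) × 0.324666 = 140.65 W/m².
— Configuration B (φ=-61.8°):
Solar declination: sin δ = sin ε · sin λ_s = sin 23.44° × sin 21.9° = 0.14837, so δ = +8.532°.
cos H₀ = −tan(-61.8°) tan(+8.532°) = 0.2798, H₀ = 1.2872 rad.
Bracket: H₀ sin φ sin δ + cos φ cos δ sin H₀ = 1.2872×-0.88130×0.14837 + 0.47255×0.98893×0.96006 = -0.168312 + 0.448654 = 0.280342.
Q̄ = (S₀/π) × [bracket] = (1361/π) × 0.280342 = 121.45 W/m².
Ratio Q̄_A / Q̄_B = 140.65 / 121.45 = 1.158.

Q̄_A / Q̄_B ≈ 1.16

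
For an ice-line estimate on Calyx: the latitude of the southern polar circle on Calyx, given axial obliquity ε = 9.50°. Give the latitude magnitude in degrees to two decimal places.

80.50°

The polar circle is the lowest latitude that experiences at least one full rotation of continuous darkness at the northern-summer solstice; it lies at |φ| = 90° − ε = 90° − 9.50° = 80.50°.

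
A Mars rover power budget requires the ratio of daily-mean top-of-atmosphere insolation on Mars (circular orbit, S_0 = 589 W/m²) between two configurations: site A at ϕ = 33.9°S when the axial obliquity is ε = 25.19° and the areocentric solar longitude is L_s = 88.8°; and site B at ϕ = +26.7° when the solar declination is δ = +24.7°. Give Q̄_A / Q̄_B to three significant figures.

— Configuration A (ϕ=-33.9°):
sin δ = sin 25.19° × sin 88.8° = 0.42553, so δ = +25.184°.
cos h₀ = −tan(-33.9°) tan(+25.184°) = 0.3160, h₀ = 1.2493 rad.
Bracket: h₀ sin ϕ sin δ + cos ϕ cos δ sin h₀ = 1.2493×-0.55775×0.42553 + 0.83001×0.90495×0.94877 = -0.296508 + 0.712638 = 0.416130.
Q̄ = (S_0/π) × [bracket] = (589/π) × 0.416130 = 78.018 W/m².
— Configuration B (ϕ=+26.7°):
cos h₀ = −tan(+26.7°) tan(+24.700°) = -0.2313, h₀ = 1.8042 rad.
Bracket: h₀ sin ϕ sin δ + cos ϕ cos δ sin h₀ = 1.8042×0.44932×0.41787 + 0.89337×0.90851×0.97288 = 0.338752 + 0.789624 = 1.128376.
Q̄ = (S_0/π) × [bracket] = (589/π) × 1.128376 = 211.55 W/m².
Ratio Q̄_A / Q̄_B = 78.018 / 211.55 = 0.3688.

Q̄_A / Q̄_B ≈ 0.369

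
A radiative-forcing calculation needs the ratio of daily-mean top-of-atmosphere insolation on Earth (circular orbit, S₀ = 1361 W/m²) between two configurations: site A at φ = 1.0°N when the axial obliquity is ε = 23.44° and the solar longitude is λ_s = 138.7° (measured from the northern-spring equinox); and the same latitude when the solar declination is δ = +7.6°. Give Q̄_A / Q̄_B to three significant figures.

— Configuration A (φ=+1.0°):
Solar declination: sin δ = sin ε · sin λ_s = sin 23.44° × sin 138.7° = 0.26254, so δ = +15.221°.
cos H₀ = −tan(+1.0°) tan(+15.221°) = -0.0047, H₀ = 1.5755 rad.
Bracket: H₀ sin φ sin δ + cos φ cos δ sin H₀ = 1.5755×0.01745×0.26254 + 0.99985×0.96492×0.99999 = 0.007218 + 0.964766 = 0.971984.
Q̄ = (S₀/π) × [bracket] = (1361/π) × 0.971984 = 421.08 W/m².
— Configuration B (φ=+1.0°):
cos H₀ = −tan(+1.0°) tan(+7.600°) = -0.0023, H₀ = 1.5731 rad.
Bracket: H₀ sin φ sin δ + cos φ cos δ sin H₀ = 1.5731×0.01745×0.13226 + 0.99985×0.99122×1.00000 = 0.003631 + 0.991071 = 0.994702.
Q̄ = (S₀/π) × [bracket] = (1361/π) × 0.994702 = 430.92 W/m².
Ratio Q̄_A / Q̄_B = 421.08 / 430.92 = 0.9772.

Q̄_A / Q̄_B ≈ 0.977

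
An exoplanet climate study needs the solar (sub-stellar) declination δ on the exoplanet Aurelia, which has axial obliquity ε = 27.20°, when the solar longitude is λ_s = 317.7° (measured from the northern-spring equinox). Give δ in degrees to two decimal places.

δ = -17.92°

sin δ = sin ε · sin λ_s = sin 27.20° × sin 317.7° = -0.307633.
δ = arcsin(-0.307633) = -17.92°.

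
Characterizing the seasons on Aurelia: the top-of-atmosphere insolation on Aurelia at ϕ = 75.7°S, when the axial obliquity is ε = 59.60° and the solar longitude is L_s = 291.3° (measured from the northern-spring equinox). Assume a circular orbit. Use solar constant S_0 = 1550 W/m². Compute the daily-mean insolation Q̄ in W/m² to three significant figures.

Solar declination: sin δ = sin ε · sin L_s = sin 59.60° × sin 291.3° = -0.80360, so δ = -53.475°.
cos h₀ = −tan(-75.7°) tan(-53.475°) = -5.2970 ≤ −1 ⇒ polar day, h₀ = π.
Bracket: h₀ sin ϕ sin δ + cos ϕ cos δ sin h₀ = 3.1416×-0.96902×-0.80360 + 0.24700×0.59517×0.00000 = 2.446378 + 0.000000 = 2.446378.
Q̄ = (S_0/π) × [bracket] = (1550/π) × 2.446378 = 1207 W/m².

Q̄ ≈ 1.21e+03 W/m²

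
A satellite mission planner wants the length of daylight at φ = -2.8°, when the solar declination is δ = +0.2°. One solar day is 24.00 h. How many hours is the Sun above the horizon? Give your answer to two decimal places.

12.00 h

cos H₀ = −tan φ · tan δ = −tan(-2.8°) × tan(+0.200°) = 0.0002, so H₀ = 1.5706 rad = 89.99°.
Daylight = 2H₀/(2π) × 24.00 h = (1.5706/π) × 24.00 = 12.00 h.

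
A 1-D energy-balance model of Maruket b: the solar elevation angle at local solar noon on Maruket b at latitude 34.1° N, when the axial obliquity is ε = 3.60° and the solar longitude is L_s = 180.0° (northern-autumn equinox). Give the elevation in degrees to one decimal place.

Solar declination: sin δ = sin ε · sin L_s = sin 3.60° × sin 180.0° = 0.00000, so δ = +0.000°.
At local noon the hour angle is zero, so the zenith angle equals |ϕ − δ| = |+34.1° − (+0.000°)| = 34.100°.
Elevation = 90° − 34.100° = 55.9°.

55.9°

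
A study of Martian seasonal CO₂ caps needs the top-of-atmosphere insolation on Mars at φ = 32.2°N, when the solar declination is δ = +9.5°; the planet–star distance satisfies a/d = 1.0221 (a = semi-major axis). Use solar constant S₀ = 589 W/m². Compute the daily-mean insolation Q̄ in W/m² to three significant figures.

Q̄ ≈ 191 W/m²

cos H₀ = −tan(+32.2°) tan(+9.500°) = -0.1054, H₀ = 1.6764 rad.
Bracket: H₀ sin φ sin δ + cos φ cos δ sin H₀ = 1.6764×0.53288×0.16505 + 0.84619×0.98629×0.99443 = 0.147442 + 0.829940 = 0.977382.
Inverse-square distance factor (a/d)² = 1.0221² = 1.044688.
Q̄ = (S₀/π) × 1.044688 × [bracket] = (589/π) × 1.044688 × 0.977382 = 191.4 W/m².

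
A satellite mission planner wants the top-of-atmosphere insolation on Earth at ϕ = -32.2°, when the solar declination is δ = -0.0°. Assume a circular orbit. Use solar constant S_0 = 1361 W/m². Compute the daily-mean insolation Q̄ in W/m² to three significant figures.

cos h₀ = −tan(-32.2°) tan(-0.000°) = -0.0000, h₀ = 1.5708 rad.
Bracket: h₀ sin ϕ sin δ + cos ϕ cos δ sin h₀ = 1.5708×-0.53288×-0.00000 + 0.84619×1.00000×1.00000 = 0.000000 + 0.846190 = 0.846190.
Q̄ = (S_0/π) × [bracket] = (1361/π) × 0.846190 = 366.6 W/m².

Q̄ ≈ 367 W/m²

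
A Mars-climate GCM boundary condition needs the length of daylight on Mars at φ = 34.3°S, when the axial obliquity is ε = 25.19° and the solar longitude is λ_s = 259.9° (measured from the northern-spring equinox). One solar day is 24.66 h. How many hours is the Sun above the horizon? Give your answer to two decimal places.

14.84 h

Solar declination: sin δ = sin ε · sin λ_s = sin 25.19° × sin 259.9° = -0.41903, so δ = -24.773°.
cos H₀ = −tan φ · tan δ = −tan(-34.3°) × tan(-24.773°) = -0.3148, so H₀ = 1.8911 rad = 108.35°.
Daylight = 2H₀/(2π) × 24.66 h = (1.8911/π) × 24.66 = 14.84 h.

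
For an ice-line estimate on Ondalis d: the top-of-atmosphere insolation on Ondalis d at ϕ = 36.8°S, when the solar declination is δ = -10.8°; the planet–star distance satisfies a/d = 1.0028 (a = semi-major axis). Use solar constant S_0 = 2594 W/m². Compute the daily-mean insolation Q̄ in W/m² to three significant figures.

cos h₀ = −tan(-36.8°) tan(-10.800°) = -0.1427, h₀ = 1.7140 rad.
Bracket: h₀ sin ϕ sin δ + cos ϕ cos δ sin h₀ = 1.7140×-0.59902×-0.18738 + 0.80073×0.98229×0.98976 = 0.192387 + 0.778495 = 0.970882.
Inverse-square distance factor (a/d)² = 1.0028² = 1.005608.
Q̄ = (S_0/π) × 1.005608 × [bracket] = (2594/π) × 1.005608 × 0.970882 = 806.1 W/m².

Q̄ ≈ 806 W/m²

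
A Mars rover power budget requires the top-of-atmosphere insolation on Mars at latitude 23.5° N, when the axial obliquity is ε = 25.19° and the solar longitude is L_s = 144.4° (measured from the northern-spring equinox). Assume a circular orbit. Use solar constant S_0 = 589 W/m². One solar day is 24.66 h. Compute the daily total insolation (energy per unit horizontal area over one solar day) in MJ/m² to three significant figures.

Solar declination: sin δ = sin ε · sin L_s = sin 25.19° × sin 144.4° = 0.24776, so δ = +14.345°.
cos h₀ = −tan(+23.5°) tan(+14.345°) = -0.1112, h₀ = 1.6822 rad.
Bracket: h₀ sin ϕ sin δ + cos ϕ cos δ sin h₀ = 1.6822×0.39875×0.24776 + 0.91706×0.96882×0.99380 = 0.166192 + 0.882958 = 1.049150.
Q̄ = (S_0/π) × [bracket] = (589/π) × 1.049150 = 196.70 W/m².
Daily total = Q̄ × 24.66 h × 3600 s/h = 196.70 × 24.66 × 3600 / 10⁶ = 17.46 MJ/m².

17.5 MJ/m²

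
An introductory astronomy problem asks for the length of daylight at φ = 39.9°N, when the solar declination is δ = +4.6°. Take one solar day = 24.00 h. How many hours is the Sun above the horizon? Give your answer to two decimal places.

cos H₀ = −tan φ · tan δ = −tan(+39.9°) × tan(+4.600°) = -0.0673, so H₀ = 1.6381 rad = 93.86°.
Daylight = 2H₀/(2π) × 24.00 h = (1.6381/π) × 24.00 = 12.51 h.

12.51 h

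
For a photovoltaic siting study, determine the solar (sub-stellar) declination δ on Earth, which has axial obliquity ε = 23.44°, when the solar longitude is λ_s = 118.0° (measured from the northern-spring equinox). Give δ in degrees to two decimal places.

δ = +20.56°

sin δ = sin ε · sin λ_s = sin 23.44° × sin 118.0° = 0.351226.
δ = arcsin(0.351226) = +20.56°.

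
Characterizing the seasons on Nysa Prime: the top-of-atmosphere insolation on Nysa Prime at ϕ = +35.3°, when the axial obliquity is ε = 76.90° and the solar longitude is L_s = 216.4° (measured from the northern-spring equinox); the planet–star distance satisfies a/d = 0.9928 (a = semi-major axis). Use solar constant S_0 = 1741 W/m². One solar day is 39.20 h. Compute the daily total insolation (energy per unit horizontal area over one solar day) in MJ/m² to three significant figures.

17.5 MJ/m²

Solar declination: sin δ = sin ε · sin L_s = sin 76.90° × sin 216.4° = -0.57798, so δ = -35.308°.
cos h₀ = −tan(+35.3°) tan(-35.308°) = 0.5015, h₀ = 1.0455 rad.
Bracket: h₀ sin ϕ sin δ + cos ϕ cos δ sin h₀ = 1.0455×0.57786×-0.57798 + 0.81614×0.81605×0.86517 = -0.349188 + 0.576213 = 0.227025.
Inverse-square distance factor (a/d)² = 0.9928² = 0.985652.
Q̄ = (S_0/π) × 0.985652 × [bracket] = (1741/π) × 0.985652 × 0.227025 = 124.01 W/m².
Daily total = Q̄ × 39.20 h × 3600 s/h = 124.01 × 39.20 × 3600 / 10⁶ = 17.50 MJ/m².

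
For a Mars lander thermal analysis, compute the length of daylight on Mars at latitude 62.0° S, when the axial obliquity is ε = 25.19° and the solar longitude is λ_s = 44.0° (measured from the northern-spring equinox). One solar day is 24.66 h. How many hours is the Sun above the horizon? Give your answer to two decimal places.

7.45 h

Solar declination: sin δ = sin ε · sin λ_s = sin 25.19° × sin 44.0° = 0.29566, so δ = +17.197°.
cos H₀ = −tan φ · tan δ = −tan(-62.0°) × tan(+17.197°) = 0.5821, so H₀ = 0.9495 rad = 54.40°.
Daylight = 2H₀/(2π) × 24.66 h = (0.9495/π) × 24.66 = 7.45 h.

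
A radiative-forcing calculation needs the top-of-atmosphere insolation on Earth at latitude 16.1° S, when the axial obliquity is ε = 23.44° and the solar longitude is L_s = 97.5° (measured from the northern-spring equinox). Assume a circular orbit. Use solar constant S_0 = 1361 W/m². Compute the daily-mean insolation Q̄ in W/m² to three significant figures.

Q̄ ≈ 311 W/m²

Solar declination: sin δ = sin ε · sin L_s = sin 23.44° × sin 97.5° = 0.39439, so δ = +23.228°.
cos h₀ = −tan(-16.1°) tan(+23.228°) = 0.1239, h₀ = 1.4466 rad.
Bracket: h₀ sin ϕ sin δ + cos ϕ cos δ sin h₀ = 1.4466×-0.27731×0.39439 + 0.96078×0.91895×0.99230 = -0.158212 + 0.876110 = 0.717898.
Q̄ = (S_0/π) × [bracket] = (1361/π) × 0.717898 = 311.0 W/m².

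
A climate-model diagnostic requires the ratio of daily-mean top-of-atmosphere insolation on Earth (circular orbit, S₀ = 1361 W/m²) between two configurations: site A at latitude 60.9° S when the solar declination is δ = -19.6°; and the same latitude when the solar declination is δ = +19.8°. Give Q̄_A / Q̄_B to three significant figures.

Q̄_A / Q̄_B ≈ 11.0

— Configuration A (φ=-60.9°):
cos H₀ = −tan(-60.9°) tan(-19.600°) = -0.6398, H₀ = 2.2650 rad.
Bracket: H₀ sin φ sin δ + cos φ cos δ sin H₀ = 2.2650×-0.87377×-0.33545 + 0.48634×0.94206×0.76858 = 0.663885 + 0.352134 = 1.016019.
Q̄ = (S₀/π) × [bracket] = (1361/π) × 1.016019 = 440.16 W/m².
— Configuration B (φ=-60.9°):
cos H₀ = −tan(-60.9°) tan(+19.800°) = 0.6468, H₀ = 0.8674 rad.
Bracket: H₀ sin φ sin δ + cos φ cos δ sin H₀ = 0.8674×-0.87377×0.33874 + 0.48634×0.94088×0.76263 = -0.256734 + 0.348970 = 0.092236.
Q̄ = (S₀/π) × [bracket] = (1361/π) × 0.092236 = 39.958 W/m².
Ratio Q̄_A / Q̄_B = 440.16 / 39.958 = 11.02.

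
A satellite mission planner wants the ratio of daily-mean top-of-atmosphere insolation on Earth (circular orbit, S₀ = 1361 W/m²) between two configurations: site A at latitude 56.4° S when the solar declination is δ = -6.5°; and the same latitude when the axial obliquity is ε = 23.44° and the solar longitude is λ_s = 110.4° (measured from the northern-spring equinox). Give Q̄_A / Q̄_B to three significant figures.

— Configuration A (φ=-56.4°):
cos H₀ = −tan(-56.4°) tan(-6.500°) = -0.1715, H₀ = 1.7431 rad.
Bracket: H₀ sin φ sin δ + cos φ cos δ sin H₀ = 1.7431×-0.83292×-0.11320 + 0.55339×0.99357×0.98519 = 0.164351 + 0.541689 = 0.706040.
Q̄ = (S₀/π) × [bracket] = (1361/π) × 0.706040 = 305.87 W/m².
— Configuration B (φ=-56.4°):
Solar declination: sin δ = sin ε · sin λ_s = sin 23.44° × sin 110.4° = 0.37284, so δ = +21.891°.
cos H₀ = −tan(-56.4°) tan(+21.891°) = 0.6048, H₀ = 0.9213 rad.
Bracket: H₀ sin φ sin δ + cos φ cos δ sin H₀ = 0.9213×-0.83292×0.37284 + 0.55339×0.92790×0.79640 = -0.286106 + 0.408944 = 0.122838.
Q̄ = (S₀/π) × [bracket] = (1361/π) × 0.122838 = 53.216 W/m².
Ratio Q̄_A / Q̄_B = 305.87 / 53.216 = 5.748.

Q̄_A / Q̄_B ≈ 5.75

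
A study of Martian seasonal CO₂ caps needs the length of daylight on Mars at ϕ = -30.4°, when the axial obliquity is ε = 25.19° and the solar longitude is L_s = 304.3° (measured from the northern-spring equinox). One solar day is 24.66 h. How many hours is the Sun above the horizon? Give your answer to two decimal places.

14.07 h

Solar declination: sin δ = sin ε · sin L_s = sin 25.19° × sin 304.3° = -0.35161, so δ = -20.586°.
cos h₀ = −tan ϕ · tan δ = −tan(-30.4°) × tan(-20.586°) = -0.2204, so h₀ = 1.7930 rad = 102.73°.
Daylight = 2h₀/(2π) × 24.66 h = (1.7930/π) × 24.66 = 14.07 h.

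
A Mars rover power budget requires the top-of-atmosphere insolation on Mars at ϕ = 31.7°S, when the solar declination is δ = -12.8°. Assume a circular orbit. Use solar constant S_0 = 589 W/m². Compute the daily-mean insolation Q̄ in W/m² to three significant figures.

cos h₀ = −tan(-31.7°) tan(-12.800°) = -0.1403, h₀ = 1.7116 rad.
Bracket: h₀ sin ϕ sin δ + cos ϕ cos δ sin h₀ = 1.7116×-0.52547×-0.22155 + 0.85081×0.97515×0.99011 = 0.199261 + 0.821462 = 1.020723.
Q̄ = (S_0/π) × [bracket] = (589/π) × 1.020723 = 191.4 W/m².

Q̄ ≈ 191 W/m²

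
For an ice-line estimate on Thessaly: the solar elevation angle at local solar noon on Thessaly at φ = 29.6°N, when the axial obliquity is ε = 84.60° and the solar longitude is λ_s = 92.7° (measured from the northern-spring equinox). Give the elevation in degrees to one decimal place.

35.6°

Solar declination: sin δ = sin ε · sin λ_s = sin 84.60° × sin 92.7° = 0.99446, so δ = +83.964°.
At local noon the hour angle is zero, so the zenith angle equals |φ − δ| = |+29.6° − (+83.964°)| = 54.364°.
Elevation = 90° − 54.364° = 35.6°.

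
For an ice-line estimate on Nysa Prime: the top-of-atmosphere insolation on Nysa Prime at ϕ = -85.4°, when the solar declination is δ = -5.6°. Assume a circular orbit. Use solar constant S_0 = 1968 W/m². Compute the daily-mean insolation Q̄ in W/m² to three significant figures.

cos h₀ = −tan(-85.4°) tan(-5.600°) = -1.2187 ≤ −1 ⇒ polar day, h₀ = π.
Bracket: h₀ sin ϕ sin δ + cos ϕ cos δ sin h₀ = 3.1416×-0.99678×-0.09758 + 0.08020×0.99523×0.00000 = 0.305570 + 0.000000 = 0.305570.
Q̄ = (S_0/π) × [bracket] = (1968/π) × 0.305570 = 191.4 W/m².

Q̄ ≈ 191 W/m²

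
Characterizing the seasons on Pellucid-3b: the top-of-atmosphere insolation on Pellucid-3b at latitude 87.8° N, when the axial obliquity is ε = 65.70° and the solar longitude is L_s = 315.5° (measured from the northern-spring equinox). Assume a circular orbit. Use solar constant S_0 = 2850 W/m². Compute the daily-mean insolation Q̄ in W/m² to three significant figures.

Q̄ ≈ 0.00 W/m²

Solar declination: sin δ = sin ε · sin L_s = sin 65.70° × sin 315.5° = -0.63881, so δ = -39.703°.
cos h₀ = −tan(+87.8°) tan(-39.703°) = 21.6136 ≥ 1 ⇒ polar night, h₀ = 0 and Q̄ = 0.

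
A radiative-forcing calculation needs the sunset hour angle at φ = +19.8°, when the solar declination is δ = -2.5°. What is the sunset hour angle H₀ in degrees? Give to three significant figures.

cos H₀ = −tan φ · tan δ = −tan(+19.8°) × tan(-2.500°) = 0.0157, so H₀ = 1.5551 rad = 89.10°.

H₀ = 89.1°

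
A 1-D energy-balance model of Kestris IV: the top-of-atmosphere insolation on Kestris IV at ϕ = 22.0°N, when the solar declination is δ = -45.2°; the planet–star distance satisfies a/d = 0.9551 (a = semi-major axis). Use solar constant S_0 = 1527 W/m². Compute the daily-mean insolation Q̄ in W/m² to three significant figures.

cos h₀ = −tan(+22.0°) tan(-45.200°) = 0.4069, h₀ = 1.1518 rad.
Bracket: h₀ sin ϕ sin δ + cos ϕ cos δ sin h₀ = 1.1518×0.37461×-0.70957 + 0.92718×0.70463×0.91349 = -0.306162 + 0.596800 = 0.290638.
Inverse-square distance factor (a/d)² = 0.9551² = 0.912216.
Q̄ = (S_0/π) × 0.912216 × [bracket] = (1527/π) × 0.912216 × 0.290638 = 128.9 W/m².

Q̄ ≈ 129 W/m²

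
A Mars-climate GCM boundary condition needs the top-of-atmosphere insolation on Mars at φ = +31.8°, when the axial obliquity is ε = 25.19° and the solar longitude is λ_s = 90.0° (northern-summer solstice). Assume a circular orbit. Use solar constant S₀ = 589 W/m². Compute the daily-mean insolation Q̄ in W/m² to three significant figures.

Solar declination: sin δ = sin ε · sin λ_s = sin 25.19° × sin 90.0° = 0.42562, so δ = +25.190°.
cos H₀ = −tan(+31.8°) tan(+25.190°) = -0.2916, H₀ = 1.8667 rad.
Bracket: H₀ sin φ sin δ + cos φ cos δ sin H₀ = 1.8667×0.52696×0.42562 + 0.84989×0.90490×0.95653 = 0.418672 + 0.735634 = 1.154306.
Q̄ = (S₀/π) × [bracket] = (589/π) × 1.154306 = 216.4 W/m².

Q̄ ≈ 216 W/m²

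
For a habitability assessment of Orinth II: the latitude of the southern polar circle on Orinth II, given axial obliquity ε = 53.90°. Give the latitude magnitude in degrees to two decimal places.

36.10°

The polar circle is the lowest latitude that experiences at least one full rotation of continuous darkness at the northern-summer solstice; it lies at |ϕ| = 90° − ε = 90° − 53.90° = 36.10°.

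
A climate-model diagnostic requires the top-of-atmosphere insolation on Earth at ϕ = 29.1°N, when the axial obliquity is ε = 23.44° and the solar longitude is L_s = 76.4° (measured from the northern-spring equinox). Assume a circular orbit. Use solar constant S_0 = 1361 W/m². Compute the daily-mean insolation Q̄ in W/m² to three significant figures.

Solar declination: sin δ = sin ε · sin L_s = sin 23.44° × sin 76.4° = 0.38663, so δ = +22.745°.
cos h₀ = −tan(+29.1°) tan(+22.745°) = -0.2333, h₀ = 1.8063 rad.
Bracket: h₀ sin ϕ sin δ + cos ϕ cos δ sin h₀ = 1.8063×0.48634×0.38663 + 0.87377×0.92223×0.97239 = 0.339645 + 0.783568 = 1.123213.
Q̄ = (S_0/π) × [bracket] = (1361/π) × 1.123213 = 486.6 W/m².

Q̄ ≈ 487 W/m²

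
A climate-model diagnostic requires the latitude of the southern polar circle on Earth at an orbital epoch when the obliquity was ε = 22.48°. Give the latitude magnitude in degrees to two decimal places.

The polar circle is the lowest latitude that experiences at least one full rotation of continuous darkness at the northern-summer solstice; it lies at |ϕ| = 90° − ε = 90° − 22.48° = 67.52°.

67.52°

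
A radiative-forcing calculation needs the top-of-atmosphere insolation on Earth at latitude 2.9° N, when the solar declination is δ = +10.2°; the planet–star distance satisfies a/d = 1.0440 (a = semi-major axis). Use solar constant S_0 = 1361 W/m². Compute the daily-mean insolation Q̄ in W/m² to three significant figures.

Q̄ ≈ 471 W/m²

cos h₀ = −tan(+2.9°) tan(+10.200°) = -0.0091, h₀ = 1.5799 rad.
Bracket: h₀ sin ϕ sin δ + cos ϕ cos δ sin h₀ = 1.5799×0.05059×0.17708 + 0.99872×0.98420×0.99996 = 0.014153 + 0.982901 = 0.997054.
Inverse-square distance factor (a/d)² = 1.0440² = 1.089936.
Q̄ = (S_0/π) × 1.089936 × [bracket] = (1361/π) × 1.089936 × 0.997054 = 470.8 W/m².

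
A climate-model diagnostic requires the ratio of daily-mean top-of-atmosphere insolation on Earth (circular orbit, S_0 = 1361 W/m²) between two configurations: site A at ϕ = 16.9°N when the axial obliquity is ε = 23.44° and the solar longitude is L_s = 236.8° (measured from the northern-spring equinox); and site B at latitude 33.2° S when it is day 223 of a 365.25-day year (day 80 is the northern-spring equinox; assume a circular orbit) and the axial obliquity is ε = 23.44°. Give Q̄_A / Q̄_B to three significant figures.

Q̄_A / Q̄_B ≈ 1.25

— Configuration A (ϕ=+16.9°):
Solar declination: sin δ = sin ε · sin L_s = sin 23.44° × sin 236.8° = -0.33286, so δ = -19.442°.
cos h₀ = −tan(+16.9°) tan(-19.442°) = 0.1072, h₀ = 1.4633 rad.
Bracket: h₀ sin ϕ sin δ + cos ϕ cos δ sin h₀ = 1.4633×0.29070×-0.33286 + 0.95681×0.94298×0.99423 = -0.141592 + 0.897047 = 0.755455.
Q̄ = (S_0/π) × [bracket] = (1361/π) × 0.755455 = 327.28 W/m².
— Configuration B (ϕ=-33.2°):
Solar longitude: L_s = 360° × (223 − 80)/365.25 = 140.945°.
sin δ = sin 23.44° × sin 140.945° = 0.25064, so δ = +14.515°.
cos h₀ = −tan(-33.2°) tan(+14.515°) = 0.1694, h₀ = 1.4006 rad.
Bracket: h₀ sin ϕ sin δ + cos ϕ cos δ sin h₀ = 1.4006×-0.54756×0.25064 + 0.83676×0.96808×0.98554 = -0.192219 + 0.798337 = 0.606118.
Q̄ = (S_0/π) × [bracket] = (1361/π) × 0.606118 = 262.58 W/m².
Ratio Q̄_A / Q̄_B = 327.28 / 262.58 = 1.246.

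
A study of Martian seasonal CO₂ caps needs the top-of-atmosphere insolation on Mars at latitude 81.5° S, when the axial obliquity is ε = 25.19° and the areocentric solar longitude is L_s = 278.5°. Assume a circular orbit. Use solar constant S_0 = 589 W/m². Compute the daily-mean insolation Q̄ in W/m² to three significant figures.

sin δ = sin 25.19° × sin 278.5° = -0.42095, so δ = -24.894°.
cos h₀ = −tan(-81.5°) tan(-24.894°) = -3.1051 ≤ −1 ⇒ polar day, h₀ = π.
Bracket: h₀ sin ϕ sin δ + cos ϕ cos δ sin h₀ = 3.1416×-0.98902×-0.42095 + 0.14781×0.90709×0.00000 = 1.307936 + 0.000000 = 1.307936.
Q̄ = (S_0/π) × [bracket] = (589/π) × 1.307936 = 245.2 W/m².

Q̄ ≈ 245 W/m²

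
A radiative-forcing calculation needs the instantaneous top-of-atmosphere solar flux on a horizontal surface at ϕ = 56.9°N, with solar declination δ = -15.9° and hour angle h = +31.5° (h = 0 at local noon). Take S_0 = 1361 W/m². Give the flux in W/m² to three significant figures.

297 W/m²

cos θ_z = sin ϕ sin δ + cos ϕ cos δ cos h = -0.229501 + 0.447814 = 0.218313.
Flux = S_0 · cos θ_z = 1361 × 0.218313 = 297.1 W/m².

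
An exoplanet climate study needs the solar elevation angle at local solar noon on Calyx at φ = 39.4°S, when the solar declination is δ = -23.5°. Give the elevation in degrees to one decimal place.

74.1°

At local noon the hour angle is zero, so the zenith angle equals |φ − δ| = |-39.4° − (-23.500°)| = 15.900°.
Elevation = 90° − 15.900° = 74.1°.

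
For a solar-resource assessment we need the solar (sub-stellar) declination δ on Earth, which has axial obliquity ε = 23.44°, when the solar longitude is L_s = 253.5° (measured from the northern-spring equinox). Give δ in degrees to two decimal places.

δ = -22.42°

sin δ = sin ε · sin L_s = sin 23.44° × sin 253.5° = -0.381407.
δ = arcsin(-0.381407) = -22.42°.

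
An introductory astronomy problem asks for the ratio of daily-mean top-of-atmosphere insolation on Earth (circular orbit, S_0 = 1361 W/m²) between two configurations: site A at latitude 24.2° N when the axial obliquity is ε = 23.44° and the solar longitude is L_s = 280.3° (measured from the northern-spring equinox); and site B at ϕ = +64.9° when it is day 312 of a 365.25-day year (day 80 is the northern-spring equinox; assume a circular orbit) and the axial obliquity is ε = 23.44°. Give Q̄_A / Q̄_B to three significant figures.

— Configuration A (ϕ=+24.2°):
Solar declination: sin δ = sin ε · sin L_s = sin 23.44° × sin 280.3° = -0.39138, so δ = -23.040°.
cos h₀ = −tan(+24.2°) tan(-23.040°) = 0.1911, h₀ = 1.3785 rad.
Bracket: h₀ sin ϕ sin δ + cos ϕ cos δ sin h₀ = 1.3785×0.40992×-0.39138 + 0.91212×0.92023×0.98156 = -0.221159 + 0.823882 = 0.602723.
Q̄ = (S_0/π) × [bracket] = (1361/π) × 0.602723 = 261.11 W/m².
— Configuration B (ϕ=+64.9°):
Solar longitude: L_s = 360° × (312 − 80)/365.25 = 228.665°.
sin δ = sin 23.44° × sin 228.665° = -0.29869, so δ = -17.379°.
cos h₀ = −tan(+64.9°) tan(-17.379°) = 0.6681, h₀ = 0.8391 rad.
Bracket: h₀ sin ϕ sin δ + cos ϕ cos δ sin h₀ = 0.8391×0.90557×-0.29869 + 0.42420×0.95435×0.74405 = -0.226964 + 0.301218 = 0.074254.
Q̄ = (S_0/π) × [bracket] = (1361/π) × 0.074254 = 32.168 W/m².
Ratio Q̄_A / Q̄_B = 261.11 / 32.168 = 8.117.

Q̄_A / Q̄_B ≈ 8.12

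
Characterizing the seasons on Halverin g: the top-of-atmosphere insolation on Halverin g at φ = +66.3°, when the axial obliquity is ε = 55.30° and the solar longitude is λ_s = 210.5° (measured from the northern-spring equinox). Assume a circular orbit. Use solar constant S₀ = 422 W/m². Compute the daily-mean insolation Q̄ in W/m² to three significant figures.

Q̄ ≈ 0.00 W/m²

Solar declination: sin δ = sin ε · sin λ_s = sin 55.30° × sin 210.5° = -0.41727, so δ = -24.662°.
cos H₀ = −tan(+66.3°) tan(-24.662°) = 1.0460 ≥ 1 ⇒ polar night, H₀ = 0 and Q̄ = 0.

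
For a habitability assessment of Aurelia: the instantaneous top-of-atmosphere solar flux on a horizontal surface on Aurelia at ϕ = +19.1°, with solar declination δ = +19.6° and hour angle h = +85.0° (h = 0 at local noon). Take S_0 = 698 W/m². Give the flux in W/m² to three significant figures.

131 W/m²

cos θ_z = sin ϕ sin δ + cos ϕ cos δ cos h = 0.109766 + 0.077586 = 0.187352.
Flux = S_0 · cos θ_z = 698 × 0.187352 = 130.8 W/m².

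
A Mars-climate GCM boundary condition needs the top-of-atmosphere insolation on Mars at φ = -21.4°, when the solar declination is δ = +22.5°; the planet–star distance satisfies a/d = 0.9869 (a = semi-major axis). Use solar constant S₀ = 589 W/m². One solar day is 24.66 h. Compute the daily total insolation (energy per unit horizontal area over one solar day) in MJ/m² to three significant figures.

cos H₀ = −tan(-21.4°) tan(+22.500°) = 0.1623, H₀ = 1.4077 rad.
Bracket: H₀ sin φ sin δ + cos φ cos δ sin H₀ = 1.4077×-0.36488×0.38268 + 0.93106×0.92388×0.98674 = -0.196560 + 0.848782 = 0.652222.
Inverse-square distance factor (a/d)² = 0.9869² = 0.973972.
Q̄ = (S₀/π) × 0.973972 × [bracket] = (589/π) × 0.973972 × 0.652222 = 119.10 W/m².
Daily total = Q̄ × 24.66 h × 3600 s/h = 119.10 × 24.66 × 3600 / 10⁶ = 10.57 MJ/m².

10.6 MJ/m²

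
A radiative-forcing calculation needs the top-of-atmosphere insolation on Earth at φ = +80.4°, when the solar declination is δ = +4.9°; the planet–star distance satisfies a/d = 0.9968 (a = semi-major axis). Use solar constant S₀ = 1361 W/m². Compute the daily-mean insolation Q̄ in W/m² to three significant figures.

cos H₀ = −tan(+80.4°) tan(+4.900°) = -0.5069, H₀ = 2.1023 rad.
Bracket: H₀ sin φ sin δ + cos φ cos δ sin H₀ = 2.1023×0.98600×0.08542 + 0.16677×0.99635×0.86202 = 0.177064 + 0.143234 = 0.320298.
Inverse-square distance factor (a/d)² = 0.9968² = 0.993610.
Q̄ = (S₀/π) × 0.993610 × [bracket] = (1361/π) × 0.993610 × 0.320298 = 137.9 W/m².

Q̄ ≈ 138 W/m²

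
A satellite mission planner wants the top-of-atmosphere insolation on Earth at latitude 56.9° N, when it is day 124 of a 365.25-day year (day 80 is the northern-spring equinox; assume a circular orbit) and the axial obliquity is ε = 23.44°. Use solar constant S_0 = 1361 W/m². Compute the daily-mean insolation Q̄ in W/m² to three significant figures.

Solar longitude: L_s = 360° × (124 − 80)/365.25 = 43.368°.
sin δ = sin 23.44° × sin 43.368° = 0.27315, so δ = +15.852°.
cos h₀ = −tan(+56.9°) tan(+15.852°) = -0.4356, h₀ = 2.0215 rad.
Bracket: h₀ sin ϕ sin δ + cos ϕ cos δ sin h₀ = 2.0215×0.83772×0.27315 + 0.54610×0.96197×0.90015 = 0.462566 + 0.472877 = 0.935443.
Q̄ = (S_0/π) × [bracket] = (1361/π) × 0.935443 = 405.3 W/m².

Q̄ ≈ 405 W/m²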